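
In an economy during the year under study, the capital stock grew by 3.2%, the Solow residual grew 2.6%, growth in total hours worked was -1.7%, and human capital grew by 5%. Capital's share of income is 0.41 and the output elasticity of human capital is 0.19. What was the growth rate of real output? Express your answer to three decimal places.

Labor's share = 1 − 0.41 − 0.19 = 0.4.
The capital stock: 0.41 × 3.2 = 1.312 pp.
Human capital: 0.19 × 5 = 0.95 pp.
Total hours worked: 0.4 × (-1.7) = -0.68 pp.
Output growth = 2.6 + 1.582 = 4.182%.

Real output grew 4.182%.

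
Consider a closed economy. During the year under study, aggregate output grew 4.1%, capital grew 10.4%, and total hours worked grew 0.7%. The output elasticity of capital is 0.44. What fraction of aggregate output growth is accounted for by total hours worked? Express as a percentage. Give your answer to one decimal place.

Labor's share = 1 − 0.44 = 0.56.
Total hours worked contributed 0.56 × 0.7 = 0.392 pp.
Share of growth = 0.392 / 4.1 × 100 = 9.561%.

Total hours worked accounted for 9.6% of growth.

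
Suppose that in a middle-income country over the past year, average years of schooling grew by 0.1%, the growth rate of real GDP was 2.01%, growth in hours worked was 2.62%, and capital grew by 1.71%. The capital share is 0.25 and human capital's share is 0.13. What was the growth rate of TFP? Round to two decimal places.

Labor's share = 1 − 0.25 − 0.13 = 0.62.
Capital: 0.25 × 1.71 = 0.4275 pp.
Average years of schooling: 0.13 × 0.1 = 0.013 pp.
Hours worked: 0.62 × 2.62 = 1.6244 pp.
TFP growth = 2.01 − 2.0649 = -0.0549%.

-0.05%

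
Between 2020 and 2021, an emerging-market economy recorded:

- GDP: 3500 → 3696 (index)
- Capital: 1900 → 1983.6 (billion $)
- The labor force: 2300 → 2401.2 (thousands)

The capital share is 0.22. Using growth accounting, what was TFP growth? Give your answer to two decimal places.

TFP growth was 1.20%.

GDP growth = (3696 − 3500) / 3500 = 5.6%.
Capital growth = (1983.6 − 1900) / 1900 = 4.4%.
The labor force growth = (2401.2 − 2300) / 2300 = 4.4%.
Labor's share = 1 − 0.22 = 0.78.
Capital: 0.22 × 4.4 = 0.968 pp.
The labor force: 0.78 × 4.4 = 3.432 pp.
TFP growth = 5.6 − 4.4 = 1.2%.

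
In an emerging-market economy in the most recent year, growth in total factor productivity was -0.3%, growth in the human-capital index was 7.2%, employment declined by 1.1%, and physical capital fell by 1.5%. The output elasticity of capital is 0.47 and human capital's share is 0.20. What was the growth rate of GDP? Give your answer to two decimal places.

Labor's share = 1 − 0.47 − 0.2 = 0.33.
Physical capital: 0.47 × (-1.5) = -0.705 pp.
The human-capital index: 0.2 × 7.2 = 1.44 pp.
Employment: 0.33 × (-1.1) = -0.363 pp.
Output growth = -0.3 + 0.372 = 0.072%.

GDP grew 0.07%.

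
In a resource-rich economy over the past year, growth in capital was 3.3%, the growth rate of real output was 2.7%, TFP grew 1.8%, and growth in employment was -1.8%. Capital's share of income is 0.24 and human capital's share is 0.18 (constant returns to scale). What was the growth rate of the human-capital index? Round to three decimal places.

6.400%

Labor's share = 1 − 0.24 − 0.18 = 0.58.
gY = gA + 0.24×3.3 + 0.58×(-1.8) + 0.18×g.
0.18×g = 2.7 − 1.8 + 0.252 = 1.152.
g = 1.152 / 0.18 = 6.4%.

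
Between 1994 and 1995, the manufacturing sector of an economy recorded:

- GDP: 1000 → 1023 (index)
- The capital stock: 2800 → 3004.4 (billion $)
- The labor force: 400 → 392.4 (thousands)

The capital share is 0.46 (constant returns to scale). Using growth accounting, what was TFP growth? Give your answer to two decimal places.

GDP growth = (1023 − 1000) / 1000 = 2.3%.
The capital stock growth = (3004.4 − 2800) / 2800 = 7.3%.
The labor force growth = (392.4 − 400) / 400 = -1.9%.
Labor's share = 1 − 0.46 = 0.54.
The capital stock: 0.46 × 7.3 = 3.358 pp.
The labor force: 0.54 × (-1.9) = -1.026 pp.
TFP growth = 2.3 − 2.332 = -0.032%.

-0.03%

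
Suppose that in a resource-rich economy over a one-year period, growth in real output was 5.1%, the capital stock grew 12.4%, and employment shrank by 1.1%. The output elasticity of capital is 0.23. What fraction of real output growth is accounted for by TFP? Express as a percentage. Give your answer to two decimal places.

TFP accounted for 60.69% of growth.

Labor's share = 1 − 0.23 = 0.77.
The capital stock: 0.23 × 12.4 = 2.852 pp.
Employment: 0.77 × (-1.1) = -0.847 pp.
TFP growth = 5.1 − 2.005 = 3.095%.
TFP share of growth = 3.095 / 5.1 × 100 = 60.6863%.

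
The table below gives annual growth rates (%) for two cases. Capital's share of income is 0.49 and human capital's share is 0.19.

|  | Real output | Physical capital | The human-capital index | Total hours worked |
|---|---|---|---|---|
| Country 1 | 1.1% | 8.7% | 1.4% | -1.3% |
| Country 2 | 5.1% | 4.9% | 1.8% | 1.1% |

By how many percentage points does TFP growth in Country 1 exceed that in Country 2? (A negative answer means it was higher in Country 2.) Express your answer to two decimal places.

-5.02 percentage points

Labor's share = 1 − 0.49 − 0.19 = 0.32.
Country 1: TFP = 1.1 − 4.263 − 0.266 + 0.416 = -3.013%.
Country 2: TFP = 5.1 − 2.401 − 0.342 − 0.352 = 2.005%.
Difference = -3.013 − (2.005) = -5.018 pp.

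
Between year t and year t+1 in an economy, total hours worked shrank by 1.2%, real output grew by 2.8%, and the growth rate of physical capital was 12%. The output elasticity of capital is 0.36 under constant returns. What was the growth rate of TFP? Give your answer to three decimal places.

-0.752%

Labor's share = 1 − 0.36 = 0.64.
Physical capital: 0.36 × 12 = 4.32 pp.
Total hours worked: 0.64 × (-1.2) = -0.768 pp.
TFP growth = 2.8 − 3.552 = -0.752%.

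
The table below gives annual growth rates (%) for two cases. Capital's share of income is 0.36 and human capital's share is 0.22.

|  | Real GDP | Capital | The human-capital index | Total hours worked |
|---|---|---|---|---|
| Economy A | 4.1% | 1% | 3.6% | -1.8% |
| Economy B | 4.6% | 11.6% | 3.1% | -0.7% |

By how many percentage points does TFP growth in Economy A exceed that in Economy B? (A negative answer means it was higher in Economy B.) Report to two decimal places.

3.67 percentage points

Labor's share = 1 − 0.36 − 0.22 = 0.42.
Economy A: TFP = 4.1 − 0.36 − 0.792 + 0.756 = 3.704%.
Economy B: TFP = 4.6 − 4.176 − 0.682 + 0.294 = 0.036%.
Difference = 3.704 − (0.036) = 3.668 pp.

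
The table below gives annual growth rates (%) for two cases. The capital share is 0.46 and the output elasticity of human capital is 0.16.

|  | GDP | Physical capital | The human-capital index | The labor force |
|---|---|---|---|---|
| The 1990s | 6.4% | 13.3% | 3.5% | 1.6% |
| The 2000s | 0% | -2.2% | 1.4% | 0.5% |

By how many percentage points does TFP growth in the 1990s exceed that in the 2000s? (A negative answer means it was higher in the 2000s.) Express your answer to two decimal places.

Labor's share = 1 − 0.46 − 0.16 = 0.38.
The 1990s: TFP = 6.4 − 6.118 − 0.56 − 0.608 = -0.886%.
The 2000s: TFP = 0 + 1.012 − 0.224 − 0.19 = 0.598%.
Difference = -0.886 − (0.598) = -1.484 pp.

-1.48 percentage points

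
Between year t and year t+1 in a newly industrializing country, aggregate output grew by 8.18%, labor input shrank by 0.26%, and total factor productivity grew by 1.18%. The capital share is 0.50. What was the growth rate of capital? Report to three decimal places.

Labor's share = 1 − 0.5 = 0.5.
gY = gA + 0.5×(-0.26) + 0.5×g.
0.5×g = 8.18 − 1.18 + 0.13 = 7.13.
g = 7.13 / 0.5 = 14.26%.

14.260%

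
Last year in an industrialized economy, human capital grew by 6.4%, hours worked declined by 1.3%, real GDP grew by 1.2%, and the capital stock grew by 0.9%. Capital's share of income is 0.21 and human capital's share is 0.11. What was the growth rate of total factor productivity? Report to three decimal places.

Total factor productivity grew 1.191%.

Labor's share = 1 − 0.21 − 0.11 = 0.68.
The capital stock: 0.21 × 0.9 = 0.189 pp.
Human capital: 0.11 × 6.4 = 0.704 pp.
Hours worked: 0.68 × (-1.3) = -0.884 pp.
TFP growth = 1.2 − 0.009 = 1.191%.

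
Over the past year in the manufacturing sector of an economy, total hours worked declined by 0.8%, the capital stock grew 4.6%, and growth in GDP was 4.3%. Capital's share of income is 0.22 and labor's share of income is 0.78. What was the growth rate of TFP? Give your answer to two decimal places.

3.91%

Labor's share = 1 − 0.22 = 0.78.
The capital stock: 0.22 × 4.6 = 1.012 pp.
Total hours worked: 0.78 × (-0.8) = -0.624 pp.
TFP growth = 4.3 − 0.388 = 3.912%.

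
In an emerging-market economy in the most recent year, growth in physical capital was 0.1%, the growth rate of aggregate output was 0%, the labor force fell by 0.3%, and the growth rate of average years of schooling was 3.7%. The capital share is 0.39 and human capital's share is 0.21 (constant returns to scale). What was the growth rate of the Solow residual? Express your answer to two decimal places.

Labor's share = 1 − 0.39 − 0.21 = 0.4.
Physical capital: 0.39 × 0.1 = 0.039 pp.
Average years of schooling: 0.21 × 3.7 = 0.777 pp.
The labor force: 0.4 × (-0.3) = -0.12 pp.
TFP growth = 0 − 0.696 = -0.696%.

-0.70%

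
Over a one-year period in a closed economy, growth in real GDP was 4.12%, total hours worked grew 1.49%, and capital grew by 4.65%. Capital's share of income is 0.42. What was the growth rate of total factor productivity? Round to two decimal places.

1.30%

Labor's share = 1 − 0.42 = 0.58.
Capital: 0.42 × 4.65 = 1.953 pp.
Total hours worked: 0.58 × 1.49 = 0.8642 pp.
TFP growth = 4.12 − 2.8172 = 1.3028%.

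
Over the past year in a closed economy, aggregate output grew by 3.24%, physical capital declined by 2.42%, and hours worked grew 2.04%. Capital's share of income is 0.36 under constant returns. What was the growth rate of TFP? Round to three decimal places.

2.806%

Labor's share = 1 − 0.36 = 0.64.
Physical capital: 0.36 × (-2.42) = -0.8712 pp.
Hours worked: 0.64 × 2.04 = 1.3056 pp.
TFP growth = 3.24 − 0.4344 = 2.8056%.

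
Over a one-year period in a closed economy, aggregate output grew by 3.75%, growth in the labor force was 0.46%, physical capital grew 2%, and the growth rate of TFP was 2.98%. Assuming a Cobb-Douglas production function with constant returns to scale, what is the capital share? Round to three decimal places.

gY = gA + α·gK + (1−α)·gL, so gY − gA − gL = α(gK − gL).
3.75 − 2.98 − 0.46 = α × (2 − 0.46).
0.31 = 1.54 α, so α = 0.2013.

0.201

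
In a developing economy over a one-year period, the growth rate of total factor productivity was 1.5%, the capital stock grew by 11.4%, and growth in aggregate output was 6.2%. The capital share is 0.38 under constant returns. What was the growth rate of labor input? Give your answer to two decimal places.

Labor's share = 1 − 0.38 = 0.62.
gY = gA + 0.38×11.4 + 0.62×g.
0.62×g = 6.2 − 1.5 − 4.332 = 0.368.
g = 0.368 / 0.62 = 0.5935%.

0.59%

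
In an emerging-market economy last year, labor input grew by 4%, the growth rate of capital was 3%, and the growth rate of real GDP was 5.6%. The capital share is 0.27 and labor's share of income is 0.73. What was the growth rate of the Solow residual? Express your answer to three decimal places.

The Solow residual grew 1.870%.

Labor's share = 1 − 0.27 = 0.73.
Capital: 0.27 × 3 = 0.81 pp.
Labor input: 0.73 × 4 = 2.92 pp.
TFP growth = 5.6 − 3.73 = 1.87%.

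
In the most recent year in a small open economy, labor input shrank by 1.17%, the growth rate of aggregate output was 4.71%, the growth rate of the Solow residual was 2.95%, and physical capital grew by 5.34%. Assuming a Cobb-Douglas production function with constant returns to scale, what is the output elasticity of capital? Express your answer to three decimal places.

The output elasticity of capital is 0.450.

gY = gA + α·gK + (1−α)·gL, so gY − gA − gL = α(gK − gL).
4.71 − 2.95 + 1.17 = α × (5.34 − (-1.17)).
2.93 = 6.51 α, so α = 0.45008.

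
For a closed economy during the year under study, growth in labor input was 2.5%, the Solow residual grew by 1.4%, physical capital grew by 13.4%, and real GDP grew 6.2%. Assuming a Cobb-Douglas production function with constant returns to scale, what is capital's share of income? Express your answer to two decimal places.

α = 0.21

gY = gA + α·gK + (1−α)·gL, so gY − gA − gL = α(gK − gL).
6.2 − 1.4 − 2.5 = α × (13.4 − 2.5).
2.3 = 10.9 α, so α = 0.211.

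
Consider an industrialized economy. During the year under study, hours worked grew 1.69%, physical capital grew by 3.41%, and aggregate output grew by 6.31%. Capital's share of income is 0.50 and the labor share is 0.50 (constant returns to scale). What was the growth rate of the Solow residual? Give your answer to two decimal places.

Labor's share = 1 − 0.5 = 0.5.
Physical capital: 0.5 × 3.41 = 1.705 pp.
Hours worked: 0.5 × 1.69 = 0.845 pp.
TFP growth = 6.31 − 2.55 = 3.76%.

3.76%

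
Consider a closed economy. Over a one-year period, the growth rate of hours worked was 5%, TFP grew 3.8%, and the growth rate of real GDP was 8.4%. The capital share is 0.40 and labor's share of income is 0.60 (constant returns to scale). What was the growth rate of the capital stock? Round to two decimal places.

4.00%

Labor's share = 1 − 0.4 = 0.6.
gY = gA + 0.6×5 + 0.4×g.
0.4×g = 8.4 − 3.8 − 3 = 1.6.
g = 1.6 / 0.4 = 4%.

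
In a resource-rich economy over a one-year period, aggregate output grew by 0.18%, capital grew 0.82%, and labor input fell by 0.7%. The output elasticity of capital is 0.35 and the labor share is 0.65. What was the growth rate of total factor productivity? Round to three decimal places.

Total factor productivity growth was 0.348%.

Labor's share = 1 − 0.35 = 0.65.
Capital: 0.35 × 0.82 = 0.287 pp.
Labor input: 0.65 × (-0.7) = -0.455 pp.
TFP growth = 0.18 + 0.168 = 0.348%.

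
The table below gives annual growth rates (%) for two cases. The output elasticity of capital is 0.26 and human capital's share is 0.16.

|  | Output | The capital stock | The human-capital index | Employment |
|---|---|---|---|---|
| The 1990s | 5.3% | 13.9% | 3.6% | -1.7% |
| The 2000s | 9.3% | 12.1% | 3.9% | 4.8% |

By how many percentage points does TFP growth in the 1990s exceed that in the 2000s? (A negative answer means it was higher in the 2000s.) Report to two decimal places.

Labor's share = 1 − 0.26 − 0.16 = 0.58.
The 1990s: TFP = 5.3 − 3.614 − 0.576 + 0.986 = 2.096%.
The 2000s: TFP = 9.3 − 3.146 − 0.624 − 2.784 = 2.746%.
Difference = 2.096 − (2.746) = -0.65 pp.

-0.65 percentage points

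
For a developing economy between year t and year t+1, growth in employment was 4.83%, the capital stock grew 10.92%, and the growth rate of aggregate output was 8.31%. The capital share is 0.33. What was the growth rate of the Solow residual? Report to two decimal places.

Labor's share = 1 − 0.33 = 0.67.
The capital stock: 0.33 × 10.92 = 3.6036 pp.
Employment: 0.67 × 4.83 = 3.2361 pp.
TFP growth = 8.31 − 6.8397 = 1.4703%.

1.47%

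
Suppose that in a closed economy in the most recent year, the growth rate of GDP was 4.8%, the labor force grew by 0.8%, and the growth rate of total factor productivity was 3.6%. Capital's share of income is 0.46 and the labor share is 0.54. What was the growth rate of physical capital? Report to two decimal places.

1.67%

Labor's share = 1 − 0.46 = 0.54.
gY = gA + 0.54×0.8 + 0.46×g.
0.46×g = 4.8 − 3.6 − 0.432 = 0.768.
g = 0.768 / 0.46 = 1.6696%.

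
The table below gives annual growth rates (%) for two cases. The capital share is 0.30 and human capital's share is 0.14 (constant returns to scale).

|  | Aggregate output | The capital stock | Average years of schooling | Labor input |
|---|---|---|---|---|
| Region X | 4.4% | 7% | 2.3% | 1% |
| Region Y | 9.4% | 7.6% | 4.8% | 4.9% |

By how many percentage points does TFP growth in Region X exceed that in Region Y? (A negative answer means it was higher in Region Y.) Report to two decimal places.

Labor's share = 1 − 0.3 − 0.14 = 0.56.
Region X: TFP = 4.4 − 2.1 − 0.322 − 0.56 = 1.418%.
Region Y: TFP = 9.4 − 2.28 − 0.672 − 2.744 = 3.704%.
Difference = 1.418 − (3.704) = -2.286 pp.

-2.29 percentage points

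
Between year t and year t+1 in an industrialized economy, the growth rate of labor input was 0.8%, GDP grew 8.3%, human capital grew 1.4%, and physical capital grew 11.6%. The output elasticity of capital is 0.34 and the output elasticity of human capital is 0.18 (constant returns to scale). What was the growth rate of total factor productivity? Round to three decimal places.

Labor's share = 1 − 0.34 − 0.18 = 0.48.
Physical capital: 0.34 × 11.6 = 3.944 pp.
Human capital: 0.18 × 1.4 = 0.252 pp.
Labor input: 0.48 × 0.8 = 0.384 pp.
TFP growth = 8.3 − 4.58 = 3.72%.

3.720%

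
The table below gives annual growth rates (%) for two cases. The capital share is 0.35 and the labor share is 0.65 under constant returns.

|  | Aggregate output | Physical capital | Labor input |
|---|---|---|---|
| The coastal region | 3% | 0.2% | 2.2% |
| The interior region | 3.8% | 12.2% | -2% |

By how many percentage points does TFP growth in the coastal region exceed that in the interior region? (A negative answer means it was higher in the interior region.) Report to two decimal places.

Labor's share = 1 − 0.35 = 0.65.
The coastal region: TFP = 3 − 0.07 − 1.43 = 1.5%.
The interior region: TFP = 3.8 − 4.27 + 1.3 = 0.83%.
Difference = 1.5 − (0.83) = 0.67 pp.

0.67 percentage points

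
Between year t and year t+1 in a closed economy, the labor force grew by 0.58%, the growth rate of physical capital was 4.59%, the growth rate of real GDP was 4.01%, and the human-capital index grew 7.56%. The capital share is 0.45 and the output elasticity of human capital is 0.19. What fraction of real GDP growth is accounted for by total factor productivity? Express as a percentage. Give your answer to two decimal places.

Labor's share = 1 − 0.45 − 0.19 = 0.36.
Physical capital: 0.45 × 4.59 = 2.0655 pp.
The human-capital index: 0.19 × 7.56 = 1.4364 pp.
The labor force: 0.36 × 0.58 = 0.2088 pp.
TFP growth = 4.01 − 3.7107 = 0.2993%.
TFP share of growth = 0.2993 / 4.01 × 100 = 7.4638%.

Total factor productivity accounted for 7.46% of growth.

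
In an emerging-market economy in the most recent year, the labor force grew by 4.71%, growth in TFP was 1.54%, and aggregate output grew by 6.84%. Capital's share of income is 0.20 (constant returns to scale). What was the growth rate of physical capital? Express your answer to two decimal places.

Physical capital grew 7.66%.

Labor's share = 1 − 0.2 = 0.8.
gY = gA + 0.8×4.71 + 0.2×g.
0.2×g = 6.84 − 1.54 − 3.768 = 1.532.
g = 1.532 / 0.2 = 7.66%.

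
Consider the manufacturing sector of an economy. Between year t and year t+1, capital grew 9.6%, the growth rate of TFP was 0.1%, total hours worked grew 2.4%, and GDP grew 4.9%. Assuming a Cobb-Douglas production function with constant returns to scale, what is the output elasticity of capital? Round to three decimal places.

The output elasticity of capital is 0.333.

gY = gA + α·gK + (1−α)·gL, so gY − gA − gL = α(gK − gL).
4.9 − 0.1 − 2.4 = α × (9.6 − 2.4).
2.4 = 7.2 α, so α = 0.33333.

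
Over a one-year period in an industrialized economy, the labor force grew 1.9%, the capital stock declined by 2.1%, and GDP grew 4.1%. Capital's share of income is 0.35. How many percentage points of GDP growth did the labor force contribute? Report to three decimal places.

Labor's share = 1 − 0.35 = 0.65.
Contribution = share × growth = 0.65 × 1.9 = 1.235 pp.

1.235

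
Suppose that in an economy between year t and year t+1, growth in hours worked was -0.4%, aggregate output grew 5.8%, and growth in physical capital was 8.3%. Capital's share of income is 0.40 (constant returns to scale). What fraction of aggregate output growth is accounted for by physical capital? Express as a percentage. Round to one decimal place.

Physical capital accounted for 57.2% of growth.

Physical capital contributed 0.4 × 8.3 = 3.32 pp.
Share of growth = 3.32 / 5.8 × 100 = 57.241%.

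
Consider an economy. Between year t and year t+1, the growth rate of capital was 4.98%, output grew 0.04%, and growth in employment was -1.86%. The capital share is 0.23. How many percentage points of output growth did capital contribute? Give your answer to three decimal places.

Contribution = share × growth = 0.23 × 4.98 = 1.1454 pp.

1.145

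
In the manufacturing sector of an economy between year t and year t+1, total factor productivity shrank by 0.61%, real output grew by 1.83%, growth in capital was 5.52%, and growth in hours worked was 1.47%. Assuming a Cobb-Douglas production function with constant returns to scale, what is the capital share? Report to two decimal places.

0.24

gY = gA + α·gK + (1−α)·gL, so gY − gA − gL = α(gK − gL).
1.83 + 0.61 − 1.47 = α × (5.52 − 1.47).
0.97 = 4.05 α, so α = 0.2395.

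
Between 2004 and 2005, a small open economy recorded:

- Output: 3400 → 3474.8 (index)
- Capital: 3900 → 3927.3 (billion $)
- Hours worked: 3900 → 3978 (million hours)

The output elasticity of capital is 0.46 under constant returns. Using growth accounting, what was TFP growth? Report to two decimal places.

Output growth = (3474.8 − 3400) / 3400 = 2.2%.
Capital growth = (3927.3 − 3900) / 3900 = 0.7%.
Hours worked growth = (3978 − 3900) / 3900 = 2%.
Labor's share = 1 − 0.46 = 0.54.
Capital: 0.46 × 0.7 = 0.322 pp.
Hours worked: 0.54 × 2 = 1.08 pp.
TFP growth = 2.2 − 1.402 = 0.798%.

0.80%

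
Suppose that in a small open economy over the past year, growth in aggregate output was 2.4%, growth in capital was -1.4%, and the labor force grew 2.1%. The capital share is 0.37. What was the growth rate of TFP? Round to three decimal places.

1.595%

Labor's share = 1 − 0.37 = 0.63.
Capital: 0.37 × (-1.4) = -0.518 pp.
The labor force: 0.63 × 2.1 = 1.323 pp.
TFP growth = 2.4 − 0.805 = 1.595%.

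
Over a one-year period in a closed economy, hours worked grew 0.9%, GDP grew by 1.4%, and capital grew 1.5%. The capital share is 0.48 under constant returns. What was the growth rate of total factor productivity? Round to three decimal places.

Labor's share = 1 − 0.48 = 0.52.
Capital: 0.48 × 1.5 = 0.72 pp.
Hours worked: 0.52 × 0.9 = 0.468 pp.
TFP growth = 1.4 − 1.188 = 0.212%.

0.212%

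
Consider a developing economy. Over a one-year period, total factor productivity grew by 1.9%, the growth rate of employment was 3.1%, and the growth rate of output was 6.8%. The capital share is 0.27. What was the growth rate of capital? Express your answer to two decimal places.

9.77%

Labor's share = 1 − 0.27 = 0.73.
gY = gA + 0.73×3.1 + 0.27×g.
0.27×g = 6.8 − 1.9 − 2.263 = 2.637.
g = 2.637 / 0.27 = 9.7667%.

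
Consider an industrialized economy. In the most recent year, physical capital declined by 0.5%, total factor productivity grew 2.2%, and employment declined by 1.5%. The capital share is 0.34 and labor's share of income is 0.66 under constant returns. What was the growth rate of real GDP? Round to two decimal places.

Labor's share = 1 − 0.34 = 0.66.
Physical capital: 0.34 × (-0.5) = -0.17 pp.
Employment: 0.66 × (-1.5) = -0.99 pp.
Output growth = 2.2 + (-1.16) = 1.04%.

1.04%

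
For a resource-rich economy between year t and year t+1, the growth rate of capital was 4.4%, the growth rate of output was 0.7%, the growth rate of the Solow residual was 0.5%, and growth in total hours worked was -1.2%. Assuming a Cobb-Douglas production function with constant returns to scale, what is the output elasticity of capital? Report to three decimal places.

α = 0.250

gY = gA + α·gK + (1−α)·gL, so gY − gA − gL = α(gK − gL).
0.7 − 0.5 + 1.2 = α × (4.4 − (-1.2)).
1.4 = 5.6 α, so α = 0.25.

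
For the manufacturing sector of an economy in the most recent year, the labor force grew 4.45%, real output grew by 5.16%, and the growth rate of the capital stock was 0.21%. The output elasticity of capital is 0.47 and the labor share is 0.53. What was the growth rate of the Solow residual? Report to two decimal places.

The Solow residual growth was 2.70%.

Labor's share = 1 − 0.47 = 0.53.
The capital stock: 0.47 × 0.21 = 0.0987 pp.
The labor force: 0.53 × 4.45 = 2.3585 pp.
TFP growth = 5.16 − 2.4572 = 2.7028%.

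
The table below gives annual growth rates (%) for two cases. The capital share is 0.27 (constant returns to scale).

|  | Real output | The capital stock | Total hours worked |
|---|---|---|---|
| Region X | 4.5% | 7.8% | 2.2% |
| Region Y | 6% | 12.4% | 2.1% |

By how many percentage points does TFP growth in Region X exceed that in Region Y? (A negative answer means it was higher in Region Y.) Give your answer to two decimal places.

-0.33 percentage points

Labor's share = 1 − 0.27 = 0.73.
Region X: TFP = 4.5 − 2.106 − 1.606 = 0.788%.
Region Y: TFP = 6 − 3.348 − 1.533 = 1.119%.
Difference = 0.788 − (1.119) = -0.331 pp.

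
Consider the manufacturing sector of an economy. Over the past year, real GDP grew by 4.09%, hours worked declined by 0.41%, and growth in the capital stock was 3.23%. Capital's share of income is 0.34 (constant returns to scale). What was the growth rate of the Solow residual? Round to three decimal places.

Labor's share = 1 − 0.34 = 0.66.
The capital stock: 0.34 × 3.23 = 1.0982 pp.
Hours worked: 0.66 × (-0.41) = -0.2706 pp.
TFP growth = 4.09 − 0.8276 = 3.2624%.

The Solow residual growth was 3.262%.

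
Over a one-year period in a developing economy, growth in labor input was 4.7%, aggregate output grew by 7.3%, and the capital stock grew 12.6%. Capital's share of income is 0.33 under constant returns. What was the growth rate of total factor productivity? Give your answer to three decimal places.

-0.007%

Labor's share = 1 − 0.33 = 0.67.
The capital stock: 0.33 × 12.6 = 4.158 pp.
Labor input: 0.67 × 4.7 = 3.149 pp.
TFP growth = 7.3 − 7.307 = -0.007%.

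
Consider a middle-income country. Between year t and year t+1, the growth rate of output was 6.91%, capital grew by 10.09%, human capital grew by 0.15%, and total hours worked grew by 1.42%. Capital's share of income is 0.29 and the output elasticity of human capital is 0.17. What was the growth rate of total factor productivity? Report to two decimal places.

3.19%

Labor's share = 1 − 0.29 − 0.17 = 0.54.
Capital: 0.29 × 10.09 = 2.9261 pp.
Human capital: 0.17 × 0.15 = 0.0255 pp.
Total hours worked: 0.54 × 1.42 = 0.7668 pp.
TFP growth = 6.91 − 3.7184 = 3.1916%.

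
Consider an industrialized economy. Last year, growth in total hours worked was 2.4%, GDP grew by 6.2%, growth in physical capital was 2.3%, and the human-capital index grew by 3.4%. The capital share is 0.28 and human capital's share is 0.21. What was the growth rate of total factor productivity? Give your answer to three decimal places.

Total factor productivity grew 3.618%.

Labor's share = 1 − 0.28 − 0.21 = 0.51.
Physical capital: 0.28 × 2.3 = 0.644 pp.
The human-capital index: 0.21 × 3.4 = 0.714 pp.
Total hours worked: 0.51 × 2.4 = 1.224 pp.
TFP growth = 6.2 − 2.582 = 3.618%.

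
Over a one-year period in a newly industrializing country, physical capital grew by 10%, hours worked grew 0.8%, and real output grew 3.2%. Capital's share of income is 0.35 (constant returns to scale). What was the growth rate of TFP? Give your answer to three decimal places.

-0.820%

Labor's share = 1 − 0.35 = 0.65.
Physical capital: 0.35 × 10 = 3.5 pp.
Hours worked: 0.65 × 0.8 = 0.52 pp.
TFP growth = 3.2 − 4.02 = -0.82%.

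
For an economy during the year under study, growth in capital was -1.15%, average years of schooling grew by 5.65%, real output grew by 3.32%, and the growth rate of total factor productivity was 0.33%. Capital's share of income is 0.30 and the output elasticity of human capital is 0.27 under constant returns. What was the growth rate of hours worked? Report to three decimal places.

Labor's share = 1 − 0.3 − 0.27 = 0.43.
gY = gA + 0.3×(-1.15) + 0.27×5.65 + 0.43×g.
0.43×g = 3.32 − 0.33 − 1.1805 = 1.8095.
g = 1.8095 / 0.43 = 4.20814%.

Hours worked growth was 4.208%.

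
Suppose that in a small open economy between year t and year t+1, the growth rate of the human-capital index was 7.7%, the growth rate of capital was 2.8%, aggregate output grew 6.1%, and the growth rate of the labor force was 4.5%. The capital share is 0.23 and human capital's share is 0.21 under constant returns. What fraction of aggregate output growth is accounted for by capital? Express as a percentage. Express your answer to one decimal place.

10.6%

Capital contributed 0.23 × 2.8 = 0.644 pp.
Share of growth = 0.644 / 6.1 × 100 = 10.557%.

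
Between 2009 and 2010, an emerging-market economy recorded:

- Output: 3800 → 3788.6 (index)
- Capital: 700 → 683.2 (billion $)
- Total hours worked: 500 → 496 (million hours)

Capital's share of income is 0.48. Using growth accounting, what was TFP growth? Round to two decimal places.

TFP growth was 1.27%.

Output growth = (3788.6 − 3800) / 3800 = -0.3%.
Capital growth = (683.2 − 700) / 700 = -2.4%.
Total hours worked growth = (496 − 500) / 500 = -0.8%.
Labor's share = 1 − 0.48 = 0.52.
Capital: 0.48 × (-2.4) = -1.152 pp.
Total hours worked: 0.52 × (-0.8) = -0.416 pp.
TFP growth = -0.3 + 1.568 = 1.268%.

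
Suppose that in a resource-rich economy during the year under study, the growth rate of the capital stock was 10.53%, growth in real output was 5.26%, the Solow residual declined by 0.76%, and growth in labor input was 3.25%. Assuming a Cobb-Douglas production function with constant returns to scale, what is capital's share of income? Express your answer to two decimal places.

gY = gA + α·gK + (1−α)·gL, so gY − gA − gL = α(gK − gL).
5.26 + 0.76 − 3.25 = α × (10.53 − 3.25).
2.77 = 7.28 α, so α = 0.3805.

α = 0.38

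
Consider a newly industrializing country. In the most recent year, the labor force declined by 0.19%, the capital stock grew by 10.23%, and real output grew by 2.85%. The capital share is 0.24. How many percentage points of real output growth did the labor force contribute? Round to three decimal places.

Labor's share = 1 − 0.24 = 0.76.
Contribution = share × growth = 0.76 × (-0.19) = -0.1444 pp.

-0.144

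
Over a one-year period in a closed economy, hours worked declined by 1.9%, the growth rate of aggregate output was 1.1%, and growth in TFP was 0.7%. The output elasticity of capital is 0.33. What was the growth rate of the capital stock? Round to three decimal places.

Labor's share = 1 − 0.33 = 0.67.
gY = gA + 0.67×(-1.9) + 0.33×g.
0.33×g = 1.1 − 0.7 + 1.273 = 1.673.
g = 1.673 / 0.33 = 5.0697%.

5.070%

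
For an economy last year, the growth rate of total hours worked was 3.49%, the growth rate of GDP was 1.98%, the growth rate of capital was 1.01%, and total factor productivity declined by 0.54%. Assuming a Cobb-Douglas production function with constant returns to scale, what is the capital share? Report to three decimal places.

gY = gA + α·gK + (1−α)·gL, so gY − gA − gL = α(gK − gL).
1.98 + 0.54 − 3.49 = α × (1.01 − 3.49).
-0.97 = -2.48 α, so α = 0.39113.

α = 0.391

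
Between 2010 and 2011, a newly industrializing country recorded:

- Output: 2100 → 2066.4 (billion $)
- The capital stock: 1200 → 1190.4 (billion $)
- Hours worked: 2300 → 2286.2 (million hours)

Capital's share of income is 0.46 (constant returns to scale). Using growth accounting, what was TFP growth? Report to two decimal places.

-0.91%

Output growth = (2066.4 − 2100) / 2100 = -1.6%.
The capital stock growth = (1190.4 − 1200) / 1200 = -0.8%.
Hours worked growth = (2286.2 − 2300) / 2300 = -0.6%.
Labor's share = 1 − 0.46 = 0.54.
The capital stock: 0.46 × (-0.8) = -0.368 pp.
Hours worked: 0.54 × (-0.6) = -0.324 pp.
TFP growth = -1.6 + 0.692 = -0.908%.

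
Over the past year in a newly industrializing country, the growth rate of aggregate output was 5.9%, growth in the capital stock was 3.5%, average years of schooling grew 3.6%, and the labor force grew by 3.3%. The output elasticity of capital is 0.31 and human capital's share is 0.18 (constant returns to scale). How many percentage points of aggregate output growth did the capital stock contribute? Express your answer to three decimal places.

1.085 pp

Contribution = share × growth = 0.31 × 3.5 = 1.085 pp.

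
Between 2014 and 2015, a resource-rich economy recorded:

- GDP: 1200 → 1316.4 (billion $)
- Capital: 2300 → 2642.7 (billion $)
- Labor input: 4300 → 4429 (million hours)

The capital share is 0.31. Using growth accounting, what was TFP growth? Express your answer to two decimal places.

3.01%

GDP growth = (1316.4 − 1200) / 1200 = 9.7%.
Capital growth = (2642.7 − 2300) / 2300 = 14.9%.
Labor input growth = (4429 − 4300) / 4300 = 3%.
Labor's share = 1 − 0.31 = 0.69.
Capital: 0.31 × 14.9 = 4.619 pp.
Labor input: 0.69 × 3 = 2.07 pp.
TFP growth = 9.7 − 6.689 = 3.011%.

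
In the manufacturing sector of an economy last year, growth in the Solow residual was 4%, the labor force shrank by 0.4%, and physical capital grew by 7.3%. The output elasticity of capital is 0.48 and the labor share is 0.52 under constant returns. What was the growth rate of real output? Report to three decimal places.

Real output growth was 7.296%.

Labor's share = 1 − 0.48 = 0.52.
Physical capital: 0.48 × 7.3 = 3.504 pp.
The labor force: 0.52 × (-0.4) = -0.208 pp.
Output growth = 4 + 3.296 = 7.296%.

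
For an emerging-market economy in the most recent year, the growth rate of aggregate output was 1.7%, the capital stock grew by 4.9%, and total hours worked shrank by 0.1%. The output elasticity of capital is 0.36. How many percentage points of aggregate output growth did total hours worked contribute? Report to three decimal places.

Labor's share = 1 − 0.36 = 0.64.
Contribution = share × growth = 0.64 × (-0.1) = -0.064 pp.

-0.064 pp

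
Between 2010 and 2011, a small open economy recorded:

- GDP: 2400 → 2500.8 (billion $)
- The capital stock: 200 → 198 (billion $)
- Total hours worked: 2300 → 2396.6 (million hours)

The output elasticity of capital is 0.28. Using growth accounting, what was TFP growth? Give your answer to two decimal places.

GDP growth = (2500.8 − 2400) / 2400 = 4.2%.
The capital stock growth = (198 − 200) / 200 = -1%.
Total hours worked growth = (2396.6 − 2300) / 2300 = 4.2%.
Labor's share = 1 − 0.28 = 0.72.
The capital stock: 0.28 × (-1) = -0.28 pp.
Total hours worked: 0.72 × 4.2 = 3.024 pp.
TFP growth = 4.2 − 2.744 = 1.456%.

1.46%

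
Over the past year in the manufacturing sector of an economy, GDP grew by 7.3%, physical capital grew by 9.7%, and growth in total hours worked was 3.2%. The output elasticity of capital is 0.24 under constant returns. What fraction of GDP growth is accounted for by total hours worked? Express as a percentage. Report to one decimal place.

Total hours worked accounted for 33.3% of growth.

Labor's share = 1 − 0.24 = 0.76.
Total hours worked contributed 0.76 × 3.2 = 2.432 pp.
Share of growth = 2.432 / 7.3 × 100 = 33.315%.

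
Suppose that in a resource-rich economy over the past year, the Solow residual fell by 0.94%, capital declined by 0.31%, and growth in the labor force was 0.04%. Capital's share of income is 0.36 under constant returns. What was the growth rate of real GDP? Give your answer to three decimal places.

-1.026%

Labor's share = 1 − 0.36 = 0.64.
Capital: 0.36 × (-0.31) = -0.1116 pp.
The labor force: 0.64 × 0.04 = 0.0256 pp.
Output growth = -0.94 + (-0.086) = -1.026%.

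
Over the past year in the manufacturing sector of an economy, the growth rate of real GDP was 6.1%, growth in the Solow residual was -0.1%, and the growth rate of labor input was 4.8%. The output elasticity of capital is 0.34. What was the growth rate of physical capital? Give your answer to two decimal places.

8.92%

Labor's share = 1 − 0.34 = 0.66.
gY = gA + 0.66×4.8 + 0.34×g.
0.34×g = 6.1 + 0.1 − 3.168 = 3.032.
g = 3.032 / 0.34 = 8.9176%.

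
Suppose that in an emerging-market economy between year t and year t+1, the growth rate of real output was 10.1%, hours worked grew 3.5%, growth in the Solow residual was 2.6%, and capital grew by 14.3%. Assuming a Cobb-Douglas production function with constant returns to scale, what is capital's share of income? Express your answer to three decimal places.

Capital's share of income is 0.370.

gY = gA + α·gK + (1−α)·gL, so gY − gA − gL = α(gK − gL).
10.1 − 2.6 − 3.5 = α × (14.3 − 3.5).
4 = 10.8 α, so α = 0.37037.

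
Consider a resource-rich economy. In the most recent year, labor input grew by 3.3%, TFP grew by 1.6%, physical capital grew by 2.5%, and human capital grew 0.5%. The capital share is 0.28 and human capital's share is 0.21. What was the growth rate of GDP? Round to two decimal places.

4.09%

Labor's share = 1 − 0.28 − 0.21 = 0.51.
Physical capital: 0.28 × 2.5 = 0.7 pp.
Human capital: 0.21 × 0.5 = 0.105 pp.
Labor input: 0.51 × 3.3 = 1.683 pp.
Output growth = 1.6 + 2.488 = 4.088%.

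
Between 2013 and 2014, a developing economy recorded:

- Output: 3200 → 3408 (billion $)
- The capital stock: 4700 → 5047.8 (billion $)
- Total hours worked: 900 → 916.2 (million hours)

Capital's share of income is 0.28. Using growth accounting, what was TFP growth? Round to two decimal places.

Output growth = (3408 − 3200) / 3200 = 6.5%.
The capital stock growth = (5047.8 − 4700) / 4700 = 7.4%.
Total hours worked growth = (916.2 − 900) / 900 = 1.8%.
Labor's share = 1 − 0.28 = 0.72.
The capital stock: 0.28 × 7.4 = 2.072 pp.
Total hours worked: 0.72 × 1.8 = 1.296 pp.
TFP growth = 6.5 − 3.368 = 3.132%.

3.13%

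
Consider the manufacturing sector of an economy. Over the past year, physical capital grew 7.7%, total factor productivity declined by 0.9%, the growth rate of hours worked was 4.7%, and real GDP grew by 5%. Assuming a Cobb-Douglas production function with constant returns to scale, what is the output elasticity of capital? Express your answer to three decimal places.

gY = gA + α·gK + (1−α)·gL, so gY − gA − gL = α(gK − gL).
5 + 0.9 − 4.7 = α × (7.7 − 4.7).
1.2 = 3 α, so α = 0.4.

The output elasticity of capital is 0.400.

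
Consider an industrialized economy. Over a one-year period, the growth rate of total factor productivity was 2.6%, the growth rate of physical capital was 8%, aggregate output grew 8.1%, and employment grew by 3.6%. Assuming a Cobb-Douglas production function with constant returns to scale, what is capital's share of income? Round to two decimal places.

gY = gA + α·gK + (1−α)·gL, so gY − gA − gL = α(gK − gL).
8.1 − 2.6 − 3.6 = α × (8 − 3.6).
1.9 = 4.4 α, so α = 0.4318.

Capital's share of income is 0.43.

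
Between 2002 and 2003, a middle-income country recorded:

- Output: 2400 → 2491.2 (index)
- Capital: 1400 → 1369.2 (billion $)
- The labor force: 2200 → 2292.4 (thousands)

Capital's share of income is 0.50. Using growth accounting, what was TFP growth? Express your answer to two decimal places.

Output growth = (2491.2 − 2400) / 2400 = 3.8%.
Capital growth = (1369.2 − 1400) / 1400 = -2.2%.
The labor force growth = (2292.4 − 2200) / 2200 = 4.2%.
Labor's share = 1 − 0.5 = 0.5.
Capital: 0.5 × (-2.2) = -1.1 pp.
The labor force: 0.5 × 4.2 = 2.1 pp.
TFP growth = 3.8 − 1 = 2.8%.

2.80%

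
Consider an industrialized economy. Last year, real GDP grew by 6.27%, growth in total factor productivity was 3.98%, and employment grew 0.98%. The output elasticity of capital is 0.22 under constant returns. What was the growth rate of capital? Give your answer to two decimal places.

Capital grew 6.93%.

Labor's share = 1 − 0.22 = 0.78.
gY = gA + 0.78×0.98 + 0.22×g.
0.22×g = 6.27 − 3.98 − 0.7644 = 1.5256.
g = 1.5256 / 0.22 = 6.9345%.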